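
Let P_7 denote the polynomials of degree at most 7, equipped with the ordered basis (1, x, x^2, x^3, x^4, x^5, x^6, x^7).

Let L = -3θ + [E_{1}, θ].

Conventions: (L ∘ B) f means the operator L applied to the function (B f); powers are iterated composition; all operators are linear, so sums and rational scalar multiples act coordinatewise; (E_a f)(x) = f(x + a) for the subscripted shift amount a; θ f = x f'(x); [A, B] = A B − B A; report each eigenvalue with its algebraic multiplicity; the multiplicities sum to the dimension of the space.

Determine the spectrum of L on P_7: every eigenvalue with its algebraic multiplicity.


image of 1: 0
image of x: -3x + 1
image of x^2: -6x^2 + 2x + 2
image of x^3: -9x^3 + 3x^2 + 6x + 3
image of x^4: -12x^4 + 4x^3 + 12x^2 + 12x + 4
image of x^5: -15x^5 + 5x^4 + 20x^3 + 30x^2 + 20x + 5
image of x^6: -18x^6 + 6x^5 + 30x^4 + 60x^3 + 60x^2 + 30x + 6
image of x^7: -21x^7 + 7x^6 + 42x^5 + 105x^4 + 140x^3 + 105x^2 + 42x + 7
the matrix is upper triangular; its diagonal is (0, -3, -6, -9, -12, -15, -18, -21)
for a triangular matrix the eigenvalues are the diagonal entries, with algebraic multiplicity their repetition count

λ = -21 (multiplicity 1), λ = -18 (multiplicity 1), λ = -15 (multiplicity 1), λ = -12 (multiplicity 1), λ = -9 (multiplicity 1), λ = -6 (multiplicity 1), λ = -3 (multiplicity 1), λ = 0 (multiplicity 1)


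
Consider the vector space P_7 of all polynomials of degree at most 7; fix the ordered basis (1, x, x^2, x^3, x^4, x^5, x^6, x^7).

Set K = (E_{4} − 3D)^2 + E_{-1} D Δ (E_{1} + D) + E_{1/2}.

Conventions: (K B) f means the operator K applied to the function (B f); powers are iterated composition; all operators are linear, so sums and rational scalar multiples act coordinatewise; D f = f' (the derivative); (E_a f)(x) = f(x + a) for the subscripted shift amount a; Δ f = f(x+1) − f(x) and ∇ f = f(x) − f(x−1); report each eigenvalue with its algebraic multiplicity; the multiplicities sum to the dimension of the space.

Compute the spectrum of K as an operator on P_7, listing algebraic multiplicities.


λ = 2 (multiplicity 8)

image of 1: 2
image of x: 2x + 5/2
image of x^2: 2x^2 + 5x + 145/4
image of x^3: 2x^3 + (15/2)x^2 + (435/4)x + 1865/8
image of x^4: 2x^4 + 10x^3 + (435/2)x^2 + (1865/2)x + 40833/16
image of x^5: 2x^5 + (25/2)x^4 + (725/2)x^3 + (9325/4)x^2 + (204165/16)x + 803617/32
image of x^6: 2x^6 + 15x^5 + (2175/4)x^4 + (9325/2)x^3 + (612495/16)x^2 + (2410851/16)x + 14416385/64
image of x^7: 2x^7 + (35/2)x^6 + (3045/4)x^5 + (65275/8)x^4 + (1429155/16)x^3 + (16875957/32)x^2 + (100914695/64)x + 246421633/128
the matrix is upper triangular; its diagonal is (2, 2, 2, 2, 2, 2, 2, 2)
for a triangular matrix the eigenvalues are the diagonal entries, with algebraic multiplicity their repetition count


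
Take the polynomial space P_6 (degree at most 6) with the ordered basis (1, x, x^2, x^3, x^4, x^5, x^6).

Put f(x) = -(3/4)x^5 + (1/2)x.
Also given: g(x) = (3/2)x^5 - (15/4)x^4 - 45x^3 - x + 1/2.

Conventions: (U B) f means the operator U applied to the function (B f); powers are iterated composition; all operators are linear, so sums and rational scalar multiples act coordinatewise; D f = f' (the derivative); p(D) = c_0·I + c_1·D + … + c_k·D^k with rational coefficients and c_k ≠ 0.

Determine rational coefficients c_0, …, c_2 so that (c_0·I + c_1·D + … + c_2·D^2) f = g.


D^0 f = -(3/4)x^5 + (1/2)x
D^1 f = -(15/4)x^4 + 1/2
D^2 f = -15x^3
matching coefficients of g against c_0 f + c_1 Df + … from the top degree down determines the c_i
solution: c_0 = -2, c_1 = 1, c_2 = 3

p(D) = -2·I + D + 3·D^2, i.e. c_0 = -2, c_1 = 1, c_2 = 3


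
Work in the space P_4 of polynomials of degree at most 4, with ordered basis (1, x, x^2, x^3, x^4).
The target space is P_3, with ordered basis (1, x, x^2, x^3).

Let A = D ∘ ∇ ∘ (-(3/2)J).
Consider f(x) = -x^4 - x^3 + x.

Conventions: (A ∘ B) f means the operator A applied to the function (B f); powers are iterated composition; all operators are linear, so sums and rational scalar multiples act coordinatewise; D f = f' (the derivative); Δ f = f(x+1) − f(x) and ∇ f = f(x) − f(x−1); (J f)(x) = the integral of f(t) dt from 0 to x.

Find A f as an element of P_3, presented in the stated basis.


J f = -(1/5)x^5 - (1/4)x^4 + (1/2)x^2
(-(3/2)J) f = (3/10)x^5 + (3/8)x^4 - (3/4)x^2
∇ (-(3/2)J) f = (3/2)x^4 - (3/2)x^3 + (3/4)x^2 - (3/2)x + 27/40
D ∇ (-(3/2)J) f = 6x^3 - (9/2)x^2 + (3/2)x - 3/2

g(x) = 6x^3 - (9/2)x^2 + (3/2)x - 3/2


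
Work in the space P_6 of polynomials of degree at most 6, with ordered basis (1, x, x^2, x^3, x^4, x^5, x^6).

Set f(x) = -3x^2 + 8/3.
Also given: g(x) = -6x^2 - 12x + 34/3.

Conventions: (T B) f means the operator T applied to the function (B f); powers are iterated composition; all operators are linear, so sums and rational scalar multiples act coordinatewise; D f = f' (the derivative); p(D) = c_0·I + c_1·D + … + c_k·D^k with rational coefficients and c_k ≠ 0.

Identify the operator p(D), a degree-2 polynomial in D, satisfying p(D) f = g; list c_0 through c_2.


p(D) = 2·I + 2·D − D^2, i.e. c_0 = 2, c_1 = 2, c_2 = -1

D^0 f = -3x^2 + 8/3
D^1 f = -6x
D^2 f = -6
matching coefficients of g against c_0 f + c_1 Df + … from the top degree down determines the c_i
solution: c_0 = 2, c_1 = 2, c_2 = -1


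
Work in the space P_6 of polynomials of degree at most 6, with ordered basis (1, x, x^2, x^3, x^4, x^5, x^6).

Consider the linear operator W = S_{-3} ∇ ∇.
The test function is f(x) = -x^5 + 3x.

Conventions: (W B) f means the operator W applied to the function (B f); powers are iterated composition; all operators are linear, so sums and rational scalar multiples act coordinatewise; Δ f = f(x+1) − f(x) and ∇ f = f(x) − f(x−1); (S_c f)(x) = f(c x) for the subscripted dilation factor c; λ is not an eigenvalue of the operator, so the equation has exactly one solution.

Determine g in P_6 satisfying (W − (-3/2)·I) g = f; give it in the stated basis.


write g with unknown coordinates in the stated basis and equate coefficients in (W − (-3/2)·I) g = f
solving from the highest basis element down gives g = -(2/3)x^5 - 240x^3 - 240x^2 - (8914/3)x - 1960/3
check: W g = 360x^3 + 360x^2 + 4460x + 980
so W g − (-3/2)·g = -x^5 + 3x = f ✓

the result is g(x) = -(2/3)x^5 - 240x^3 - 240x^2 - (8914/3)x - 1960/3


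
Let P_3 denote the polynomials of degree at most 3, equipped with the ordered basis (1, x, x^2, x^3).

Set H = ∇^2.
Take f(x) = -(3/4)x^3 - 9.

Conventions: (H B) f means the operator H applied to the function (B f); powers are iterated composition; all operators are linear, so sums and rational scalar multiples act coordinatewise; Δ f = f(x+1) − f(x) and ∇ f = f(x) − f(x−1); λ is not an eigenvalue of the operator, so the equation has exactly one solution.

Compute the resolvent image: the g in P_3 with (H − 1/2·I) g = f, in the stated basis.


write g with unknown coordinates in the stated basis and equate coefficients in (H − 1/2·I) g = f
solving from the highest basis element down gives g = (3/2)x^3 + 18x
check: H g = 9x - 9
so H g − 1/2·g = -(3/4)x^3 - 9 = f ✓

g(x) = (3/2)x^3 + 18x


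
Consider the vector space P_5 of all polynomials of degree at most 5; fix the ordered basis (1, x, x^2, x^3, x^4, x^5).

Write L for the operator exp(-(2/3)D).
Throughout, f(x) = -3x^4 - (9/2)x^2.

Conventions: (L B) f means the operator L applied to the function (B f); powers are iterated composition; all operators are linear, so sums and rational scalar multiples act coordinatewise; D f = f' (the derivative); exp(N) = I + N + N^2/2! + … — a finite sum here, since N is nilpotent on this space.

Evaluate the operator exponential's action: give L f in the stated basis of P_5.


the result is g(x) = -3x^4 + 8x^3 - (25/2)x^2 + (86/9)x - 70/27

order-1 term: 8x^3 + 6x
order-2 term: -8x^2 - 2
order-3 term: (32/9)x
order-4 term: -16/27
the series for exp(-(2/3)D) f terminates at order 4
exp(-(2/3)D) f = -3x^4 + 8x^3 - (25/2)x^2 + (86/9)x - 70/27


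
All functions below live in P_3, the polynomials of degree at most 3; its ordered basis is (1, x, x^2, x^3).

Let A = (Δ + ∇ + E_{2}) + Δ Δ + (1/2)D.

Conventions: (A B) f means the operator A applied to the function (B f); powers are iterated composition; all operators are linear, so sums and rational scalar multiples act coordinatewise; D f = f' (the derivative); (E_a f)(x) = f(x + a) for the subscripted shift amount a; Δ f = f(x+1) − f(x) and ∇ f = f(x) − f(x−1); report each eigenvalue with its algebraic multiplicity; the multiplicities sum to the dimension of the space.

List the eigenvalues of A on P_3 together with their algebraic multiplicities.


λ = 1 (multiplicity 4)

image of 1: 1
image of x: x + 9/2
image of x^2: x^2 + 9x + 6
image of x^3: x^3 + (27/2)x^2 + 18x + 16
the matrix is upper triangular; its diagonal is (1, 1, 1, 1)
for a triangular matrix the eigenvalues are the diagonal entries, with algebraic multiplicity their repetition count


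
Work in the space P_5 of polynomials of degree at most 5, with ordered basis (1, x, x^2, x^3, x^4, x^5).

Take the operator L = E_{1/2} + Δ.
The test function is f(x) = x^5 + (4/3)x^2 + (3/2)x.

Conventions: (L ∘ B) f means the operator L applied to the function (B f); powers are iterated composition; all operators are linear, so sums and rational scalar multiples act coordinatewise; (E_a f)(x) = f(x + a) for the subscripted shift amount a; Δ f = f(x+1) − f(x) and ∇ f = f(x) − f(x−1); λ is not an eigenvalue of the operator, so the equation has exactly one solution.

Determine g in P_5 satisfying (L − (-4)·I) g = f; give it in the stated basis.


g(x) = (1/5)x^5 - (3/10)x^4 - (7/50)x^3 + (589/1500)x^2 + (2269/10000)x - 33671/300000

write g with unknown coordinates in the stated basis and equate coefficients in (L − (-4)·I) g = f
solving from the highest basis element down gives g = (1/5)x^5 - (3/10)x^4 - (7/50)x^3 + (589/1500)x^2 + (2269/10000)x - 33671/300000
check: L g = (1/5)x^5 + (6/5)x^4 + (14/25)x^3 - (89/375)x^2 + (1481/2500)x + 33671/75000
so L g − (-4)·g = x^5 + (4/3)x^2 + (3/2)x = f ✓


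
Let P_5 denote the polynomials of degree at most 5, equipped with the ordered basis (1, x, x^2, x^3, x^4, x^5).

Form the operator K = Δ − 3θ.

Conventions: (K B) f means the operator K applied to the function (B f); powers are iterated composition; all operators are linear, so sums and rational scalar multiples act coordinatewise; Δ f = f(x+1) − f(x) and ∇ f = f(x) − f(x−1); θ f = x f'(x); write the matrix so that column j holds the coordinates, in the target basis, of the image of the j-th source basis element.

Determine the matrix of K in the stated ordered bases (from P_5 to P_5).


the matrix is [[0, 1, 1, 1, 1, 1]; [0, -3, 2, 3, 4, 5]; [0, 0, -6, 3, 6, 10]; [0, 0, 0, -9, 4, 10]; [0, 0, 0, 0, -12, 5]; [0, 0, 0, 0, 0, -15]] (rows listed top to bottom)

image of 1: 0
image of x: -3x + 1
image of x^2: -6x^2 + 2x + 1
image of x^3: -9x^3 + 3x^2 + 3x + 1
image of x^4: -12x^4 + 4x^3 + 6x^2 + 4x + 1
image of x^5: -15x^5 + 5x^4 + 10x^3 + 10x^2 + 5x + 1
each image's coordinates form column j of the matrix


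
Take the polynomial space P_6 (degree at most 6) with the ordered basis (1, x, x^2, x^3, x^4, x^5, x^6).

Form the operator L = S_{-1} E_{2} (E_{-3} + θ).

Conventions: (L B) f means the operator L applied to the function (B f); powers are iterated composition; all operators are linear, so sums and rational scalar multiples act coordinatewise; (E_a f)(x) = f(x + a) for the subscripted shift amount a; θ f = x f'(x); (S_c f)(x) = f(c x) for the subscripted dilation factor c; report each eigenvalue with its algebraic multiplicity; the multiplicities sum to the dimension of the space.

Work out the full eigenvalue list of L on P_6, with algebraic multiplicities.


λ = -6 (multiplicity 1), λ = -4 (multiplicity 1), λ = -2 (multiplicity 1), λ = 1 (multiplicity 1), λ = 3 (multiplicity 1), λ = 5 (multiplicity 1), λ = 7 (multiplicity 1)

image of 1: 1
image of x: -2x + 1
image of x^2: 3x^2 - 6x + 9
image of x^3: -4x^3 + 15x^2 - 39x + 23
image of x^4: 5x^4 - 28x^3 + 102x^2 - 124x + 65
image of x^5: -6x^5 + 45x^4 - 210x^3 + 390x^2 - 405x + 159
image of x^6: 7x^6 - 66x^5 + 375x^4 - 940x^3 + 1455x^2 - 1146x + 385
the matrix is upper triangular; its diagonal is (1, -2, 3, -4, 5, -6, 7)
for a triangular matrix the eigenvalues are the diagonal entries, with algebraic multiplicity their repetition count


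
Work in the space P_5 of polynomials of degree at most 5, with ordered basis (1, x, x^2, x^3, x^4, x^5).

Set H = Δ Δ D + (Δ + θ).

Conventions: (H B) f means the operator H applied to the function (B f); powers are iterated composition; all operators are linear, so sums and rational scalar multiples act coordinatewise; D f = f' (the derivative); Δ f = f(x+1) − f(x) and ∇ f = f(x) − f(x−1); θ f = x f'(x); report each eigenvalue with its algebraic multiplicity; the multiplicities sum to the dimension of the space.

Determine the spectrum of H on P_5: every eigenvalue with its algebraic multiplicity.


λ = 0 (multiplicity 1), λ = 1 (multiplicity 1), λ = 2 (multiplicity 1), λ = 3 (multiplicity 1), λ = 4 (multiplicity 1), λ = 5 (multiplicity 1)

image of 1: 0
image of x: x + 1
image of x^2: 2x^2 + 2x + 1
image of x^3: 3x^3 + 3x^2 + 3x + 7
image of x^4: 4x^4 + 4x^3 + 6x^2 + 28x + 25
image of x^5: 5x^5 + 5x^4 + 10x^3 + 70x^2 + 125x + 71
the matrix is upper triangular; its diagonal is (0, 1, 2, 3, 4, 5)
for a triangular matrix the eigenvalues are the diagonal entries, with algebraic multiplicity their repetition count


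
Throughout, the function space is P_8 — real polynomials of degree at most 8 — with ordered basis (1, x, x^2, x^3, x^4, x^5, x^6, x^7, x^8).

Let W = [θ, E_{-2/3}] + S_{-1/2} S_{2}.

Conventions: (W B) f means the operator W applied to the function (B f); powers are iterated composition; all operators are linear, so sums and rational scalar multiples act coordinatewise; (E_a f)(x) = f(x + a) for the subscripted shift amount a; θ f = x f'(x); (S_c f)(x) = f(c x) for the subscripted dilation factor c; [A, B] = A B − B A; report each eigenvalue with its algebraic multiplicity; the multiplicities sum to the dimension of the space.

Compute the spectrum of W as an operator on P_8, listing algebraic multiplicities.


λ = -1 (multiplicity 4), λ = 1 (multiplicity 5)

image of 1: 1
image of x: -x + 2/3
image of x^2: x^2 + (4/3)x - 8/9
image of x^3: -x^3 + 2x^2 - (8/3)x + 8/9
image of x^4: x^4 + (8/3)x^3 - (16/3)x^2 + (32/9)x - 64/81
image of x^5: -x^5 + (10/3)x^4 - (80/9)x^3 + (80/9)x^2 - (320/81)x + 160/243
image of x^6: x^6 + 4x^5 - (40/3)x^4 + (160/9)x^3 - (320/27)x^2 + (320/81)x - 128/243
image of x^7: -x^7 + (14/3)x^6 - (56/3)x^5 + (280/9)x^4 - (2240/81)x^3 + (1120/81)x^2 - (896/243)x + 896/2187
image of x^8: x^8 + (16/3)x^7 - (224/9)x^6 + (448/9)x^5 - (4480/81)x^4 + (8960/243)x^3 - (3584/243)x^2 + (7168/2187)x - 2048/6561
the matrix is upper triangular; its diagonal is (1, -1, 1, -1, 1, -1, 1, -1, 1)
for a triangular matrix the eigenvalues are the diagonal entries, with algebraic multiplicity their repetition count


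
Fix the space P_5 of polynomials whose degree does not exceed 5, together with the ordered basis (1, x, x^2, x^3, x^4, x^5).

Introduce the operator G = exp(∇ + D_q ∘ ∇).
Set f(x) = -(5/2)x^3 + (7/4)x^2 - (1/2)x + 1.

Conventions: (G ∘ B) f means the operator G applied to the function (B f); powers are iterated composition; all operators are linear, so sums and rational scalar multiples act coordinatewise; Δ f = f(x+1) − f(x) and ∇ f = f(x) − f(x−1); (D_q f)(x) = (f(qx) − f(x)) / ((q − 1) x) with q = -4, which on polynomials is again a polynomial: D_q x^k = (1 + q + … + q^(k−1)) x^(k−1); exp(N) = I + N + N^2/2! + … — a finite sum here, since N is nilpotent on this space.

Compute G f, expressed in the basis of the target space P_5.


the image equals g(x) = -(5/2)x^3 - (23/4)x^2 + (51/2)x + 71/4

order-1 term: -(15/2)x^2 + (67/2)x + 25/4
order-2 term: -(15/2)x + 13
order-3 term: -5/2
the series for exp(∇ + D_q ∘ ∇) f terminates at order 3
exp(∇ + D_q ∘ ∇) f = -(5/2)x^3 - (23/4)x^2 + (51/2)x + 71/4


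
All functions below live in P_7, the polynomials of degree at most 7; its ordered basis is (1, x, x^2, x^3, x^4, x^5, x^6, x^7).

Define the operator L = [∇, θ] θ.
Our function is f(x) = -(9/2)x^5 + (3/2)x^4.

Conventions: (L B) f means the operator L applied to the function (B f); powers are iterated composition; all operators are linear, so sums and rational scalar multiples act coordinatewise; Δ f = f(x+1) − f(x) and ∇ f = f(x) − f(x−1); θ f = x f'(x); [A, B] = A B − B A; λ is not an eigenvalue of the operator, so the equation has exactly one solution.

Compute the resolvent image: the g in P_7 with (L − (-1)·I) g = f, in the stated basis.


g(x) = -(9/2)x^5 + 114x^4 - 2274x^3 + 26613x^2 - 153306x + 564321/2

write g with unknown coordinates in the stated basis and equate coefficients in (L − (-1)·I) g = f
solving from the highest basis element down gives g = -(9/2)x^5 + 114x^4 - 2274x^3 + 26613x^2 - 153306x + 564321/2
check: L g = -(225/2)x^4 + 2274x^3 - 26613x^2 + 153306x - 564321/2
so L g − (-1)·g = -(9/2)x^5 + (3/2)x^4 = f ✓


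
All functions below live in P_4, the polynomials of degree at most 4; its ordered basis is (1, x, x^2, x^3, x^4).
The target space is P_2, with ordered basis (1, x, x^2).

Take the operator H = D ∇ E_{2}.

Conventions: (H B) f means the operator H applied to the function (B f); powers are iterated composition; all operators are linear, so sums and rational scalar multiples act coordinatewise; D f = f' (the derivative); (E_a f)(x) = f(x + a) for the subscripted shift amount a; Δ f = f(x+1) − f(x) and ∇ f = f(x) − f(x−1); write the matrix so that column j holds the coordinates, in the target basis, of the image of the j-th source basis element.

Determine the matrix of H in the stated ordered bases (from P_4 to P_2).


the matrix is [[0, 0, 2, 9, 28]; [0, 0, 0, 6, 36]; [0, 0, 0, 0, 12]] (rows listed top to bottom)

image of 1: 0
image of x: 0
image of x^2: 2
image of x^3: 6x + 9
image of x^4: 12x^2 + 36x + 28
each image's coordinates form column j of the matrix


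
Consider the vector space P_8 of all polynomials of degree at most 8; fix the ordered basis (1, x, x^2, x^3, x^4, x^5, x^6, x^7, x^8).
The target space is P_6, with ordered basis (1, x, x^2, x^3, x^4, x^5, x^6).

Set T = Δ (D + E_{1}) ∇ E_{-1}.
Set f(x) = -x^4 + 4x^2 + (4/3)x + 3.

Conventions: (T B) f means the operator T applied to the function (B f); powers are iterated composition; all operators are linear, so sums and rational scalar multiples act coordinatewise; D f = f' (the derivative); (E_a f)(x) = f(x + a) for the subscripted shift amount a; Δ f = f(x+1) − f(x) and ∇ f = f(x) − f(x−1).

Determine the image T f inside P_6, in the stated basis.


E_{-1} f = -x^4 + 4x^3 - 2x^2 - (8/3)x + 14/3
∇ E_{-1} f = -4x^3 + 18x^2 - 20x + 13/3
D (∇ E_{-1}) f = -12x^2 + 36x - 20
E_{1} (∇ E_{-1}) f = -4x^3 + 6x^2 + 4x - 5/3
(D + E_{1}) (∇ E_{-1}) f = -4x^3 - 6x^2 + 40x - 65/3
Δ (D + E_{1}) (∇ E_{-1}) f = -12x^2 - 24x + 30

g(x) = -12x^2 - 24x + 30


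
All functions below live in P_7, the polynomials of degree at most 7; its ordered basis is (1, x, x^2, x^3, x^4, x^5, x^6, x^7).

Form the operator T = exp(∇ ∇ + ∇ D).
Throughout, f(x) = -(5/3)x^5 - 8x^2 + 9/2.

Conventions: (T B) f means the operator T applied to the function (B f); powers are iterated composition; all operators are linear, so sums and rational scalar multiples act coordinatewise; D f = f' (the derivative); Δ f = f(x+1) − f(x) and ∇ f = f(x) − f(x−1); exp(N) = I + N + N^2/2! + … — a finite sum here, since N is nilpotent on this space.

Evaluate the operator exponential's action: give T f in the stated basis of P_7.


order-1 term: -(200/3)x^3 + 150x^2 - 150x + 79/3
order-2 term: -400x + 600
the series for exp(∇ ∇ + ∇ D) f terminates at order 2
exp(∇ ∇ + ∇ D) f = -(5/3)x^5 - (200/3)x^3 + 142x^2 - 550x + 3785/6

g(x) = -(5/3)x^5 - (200/3)x^3 + 142x^2 - 550x + 3785/6


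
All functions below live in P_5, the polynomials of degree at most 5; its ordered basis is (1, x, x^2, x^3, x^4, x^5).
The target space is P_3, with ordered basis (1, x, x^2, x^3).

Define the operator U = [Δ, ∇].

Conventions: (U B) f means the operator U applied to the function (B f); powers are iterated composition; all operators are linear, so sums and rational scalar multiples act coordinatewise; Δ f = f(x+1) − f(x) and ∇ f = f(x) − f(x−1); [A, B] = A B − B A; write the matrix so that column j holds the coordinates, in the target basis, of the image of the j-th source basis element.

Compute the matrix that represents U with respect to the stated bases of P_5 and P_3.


the matrix is [[0, 0, 0, 0, 0, 0]; [0, 0, 0, 0, 0, 0]; [0, 0, 0, 0, 0, 0]; [0, 0, 0, 0, 0, 0]] (rows listed top to bottom)

image of 1: 0
image of x: 0
image of x^2: 0
image of x^3: 0
image of x^4: 0
image of x^5: 0
each image's coordinates form column j of the matrix


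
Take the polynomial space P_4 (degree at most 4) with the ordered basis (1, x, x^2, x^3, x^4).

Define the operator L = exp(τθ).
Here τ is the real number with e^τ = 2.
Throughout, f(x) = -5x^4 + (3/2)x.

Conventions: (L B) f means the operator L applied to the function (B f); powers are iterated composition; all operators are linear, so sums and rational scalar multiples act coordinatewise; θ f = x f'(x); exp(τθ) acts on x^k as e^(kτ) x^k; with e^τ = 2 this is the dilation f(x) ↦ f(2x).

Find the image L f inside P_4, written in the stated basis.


exp(τθ) x^k = e^(kτ) x^k; with e^τ = 2 this sends x^k to 2^k x^k
x ↦ 2 x
x^4 ↦ 16 x^4
applying this coordinatewise to f: exp(τθ) f = -80x^4 + 3x

the result is g(x) = -80x^4 + 3x


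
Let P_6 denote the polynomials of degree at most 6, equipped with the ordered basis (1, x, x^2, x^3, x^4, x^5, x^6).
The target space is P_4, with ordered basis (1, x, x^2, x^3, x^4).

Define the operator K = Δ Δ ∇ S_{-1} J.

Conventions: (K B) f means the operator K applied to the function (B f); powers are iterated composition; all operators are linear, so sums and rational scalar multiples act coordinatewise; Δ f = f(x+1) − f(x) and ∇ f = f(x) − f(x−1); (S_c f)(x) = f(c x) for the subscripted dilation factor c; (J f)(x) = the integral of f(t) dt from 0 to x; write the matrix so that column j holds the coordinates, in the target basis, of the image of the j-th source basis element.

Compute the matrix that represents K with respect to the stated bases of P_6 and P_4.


the matrix is [[0, 0, -2, 3, -6, 10, -18]; [0, 0, 0, 6, -12, 30, -60]; [0, 0, 0, 0, -12, 30, -90]; [0, 0, 0, 0, 0, 20, -60]; [0, 0, 0, 0, 0, 0, -30]] (rows listed top to bottom)

image of 1: 0
image of x: 0
image of x^2: -2
image of x^3: 6x + 3
image of x^4: -12x^2 - 12x - 6
image of x^5: 20x^3 + 30x^2 + 30x + 10
image of x^6: -30x^4 - 60x^3 - 90x^2 - 60x - 18
each image's coordinates form column j of the matrix


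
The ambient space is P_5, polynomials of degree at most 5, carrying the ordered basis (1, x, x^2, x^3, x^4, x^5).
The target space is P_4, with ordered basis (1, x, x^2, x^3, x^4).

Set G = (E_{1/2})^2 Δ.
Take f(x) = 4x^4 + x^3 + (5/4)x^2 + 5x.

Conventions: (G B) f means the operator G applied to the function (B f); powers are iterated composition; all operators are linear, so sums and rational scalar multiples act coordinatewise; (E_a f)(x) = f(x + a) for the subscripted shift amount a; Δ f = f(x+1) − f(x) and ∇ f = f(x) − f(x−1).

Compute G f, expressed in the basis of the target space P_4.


Δ f = 16x^3 + 27x^2 + (43/2)x + 45/4
E_{1/2} Δ f = 16x^3 + 51x^2 + (121/2)x + 123/4
E_{1/2} E_{1/2} Δ f = 16x^3 + 75x^2 + (247/2)x + 303/4

g(x) = 16x^3 + 75x^2 + (247/2)x + 303/4


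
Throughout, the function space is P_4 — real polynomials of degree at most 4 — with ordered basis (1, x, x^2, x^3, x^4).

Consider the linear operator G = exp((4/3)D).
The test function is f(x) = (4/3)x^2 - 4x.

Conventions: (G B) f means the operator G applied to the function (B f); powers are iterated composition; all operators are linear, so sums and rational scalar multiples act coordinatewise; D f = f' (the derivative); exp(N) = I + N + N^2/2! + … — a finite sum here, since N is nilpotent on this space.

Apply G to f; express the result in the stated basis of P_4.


order-1 term: (32/9)x - 16/3
order-2 term: 64/27
the series for exp((4/3)D) f terminates at order 2
exp((4/3)D) f = (4/3)x^2 - (4/9)x - 80/27

the image equals g(x) = (4/3)x^2 - (4/9)x - 80/27


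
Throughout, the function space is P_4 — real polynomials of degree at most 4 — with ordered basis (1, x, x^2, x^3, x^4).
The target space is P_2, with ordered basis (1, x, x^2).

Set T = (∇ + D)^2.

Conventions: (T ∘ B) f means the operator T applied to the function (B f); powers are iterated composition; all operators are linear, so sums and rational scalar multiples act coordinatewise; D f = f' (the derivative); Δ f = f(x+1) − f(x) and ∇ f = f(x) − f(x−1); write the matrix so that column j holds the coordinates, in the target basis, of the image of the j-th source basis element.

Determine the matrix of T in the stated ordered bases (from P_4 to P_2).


image of 1: 0
image of x: 0
image of x^2: 8
image of x^3: 24x - 12
image of x^4: 48x^2 - 48x + 22
each image's coordinates form column j of the matrix

the matrix is [[0, 0, 8, -12, 22]; [0, 0, 0, 24, -48]; [0, 0, 0, 0, 48]] (rows listed top to bottom)


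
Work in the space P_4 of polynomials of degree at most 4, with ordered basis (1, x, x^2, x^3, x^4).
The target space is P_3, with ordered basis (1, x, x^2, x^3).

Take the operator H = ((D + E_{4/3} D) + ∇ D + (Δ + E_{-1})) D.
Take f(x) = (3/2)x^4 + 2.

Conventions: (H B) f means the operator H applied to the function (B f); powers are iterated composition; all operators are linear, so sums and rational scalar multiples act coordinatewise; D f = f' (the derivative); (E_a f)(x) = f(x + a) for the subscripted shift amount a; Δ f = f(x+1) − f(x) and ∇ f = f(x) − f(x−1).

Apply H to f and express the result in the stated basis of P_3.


the image equals g(x) = 6x^3 + 36x^2 + 120x + 14

D f = 6x^3
D D f = 18x^2
D D f = 18x^2
E_{4/3} D D f = 18x^2 + 48x + 32
(D + E_{4/3} D) D f = 36x^2 + 48x + 32
D D f = 18x^2
∇ D D f = 36x - 18
Δ D f = 18x^2 + 18x + 6
E_{-1} D f = 6x^3 - 18x^2 + 18x - 6
(Δ + E_{-1}) D f = 6x^3 + 36x
((D + E_{4/3} D) + ∇ D + (Δ + E_{-1})) D f = 6x^3 + 36x^2 + 120x + 14


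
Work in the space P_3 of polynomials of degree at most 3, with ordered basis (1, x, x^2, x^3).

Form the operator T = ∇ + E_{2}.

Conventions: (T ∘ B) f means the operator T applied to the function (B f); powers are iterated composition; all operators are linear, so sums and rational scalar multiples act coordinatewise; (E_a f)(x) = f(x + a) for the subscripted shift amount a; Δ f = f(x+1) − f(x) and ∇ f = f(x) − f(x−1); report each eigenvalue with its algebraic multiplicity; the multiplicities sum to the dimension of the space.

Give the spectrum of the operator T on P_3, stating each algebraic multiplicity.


image of 1: 1
image of x: x + 3
image of x^2: x^2 + 6x + 3
image of x^3: x^3 + 9x^2 + 9x + 9
the matrix is upper triangular; its diagonal is (1, 1, 1, 1)
for a triangular matrix the eigenvalues are the diagonal entries, with algebraic multiplicity their repetition count

λ = 1 (multiplicity 4)


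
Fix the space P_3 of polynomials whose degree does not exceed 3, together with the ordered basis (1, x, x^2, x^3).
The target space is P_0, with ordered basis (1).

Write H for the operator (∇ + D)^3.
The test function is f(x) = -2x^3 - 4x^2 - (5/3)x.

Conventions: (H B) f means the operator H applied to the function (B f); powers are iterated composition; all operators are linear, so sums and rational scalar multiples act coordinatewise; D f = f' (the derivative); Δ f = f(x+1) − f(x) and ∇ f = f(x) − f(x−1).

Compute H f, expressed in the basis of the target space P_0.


the image equals g(x) = -96

∇ f = -6x^2 - 2x + 1/3
D f = -6x^2 - 8x - 5/3
(∇ + D) f = -12x^2 - 10x - 4/3
∇ (∇ + D) f = -24x + 2
D (∇ + D) f = -24x - 10
(∇ + D) (∇ + D) f = -48x - 8
∇ (∇ + D) (∇ + D) f = -48
D (∇ + D) (∇ + D) f = -48
(∇ + D) (∇ + D) (∇ + D) f = -96


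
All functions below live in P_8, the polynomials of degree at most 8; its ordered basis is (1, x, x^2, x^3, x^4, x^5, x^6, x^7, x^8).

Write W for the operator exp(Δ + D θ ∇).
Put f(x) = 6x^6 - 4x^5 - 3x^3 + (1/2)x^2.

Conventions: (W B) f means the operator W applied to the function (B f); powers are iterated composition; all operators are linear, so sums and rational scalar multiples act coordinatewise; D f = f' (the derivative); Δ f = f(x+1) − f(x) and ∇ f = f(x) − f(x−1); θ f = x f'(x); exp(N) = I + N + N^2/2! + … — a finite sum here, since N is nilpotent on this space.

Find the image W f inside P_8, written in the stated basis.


the image equals g(x) = 6x^6 + 32x^5 + 1060x^4 + 1997x^3 + (45603/2)x^2 + 10479x + 24785

order-1 term: 36x^5 + 970x^4 - 1680x^3 + 1481x^2 - 548x + 131/2
order-2 term: 90x^4 + 3560x^3 + 16410x^2 - 20009x + 11961/2
order-3 term: 120x^3 + 4820x^2 + 28140x + 7517
order-4 term: 90x^2 + 2860x + 10590
order-5 term: 36x + 626
order-6 term: 6
the series for exp(Δ + D θ ∇) f terminates at order 6
exp(Δ + D θ ∇) f = 6x^6 + 32x^5 + 1060x^4 + 1997x^3 + (45603/2)x^2 + 10479x + 24785


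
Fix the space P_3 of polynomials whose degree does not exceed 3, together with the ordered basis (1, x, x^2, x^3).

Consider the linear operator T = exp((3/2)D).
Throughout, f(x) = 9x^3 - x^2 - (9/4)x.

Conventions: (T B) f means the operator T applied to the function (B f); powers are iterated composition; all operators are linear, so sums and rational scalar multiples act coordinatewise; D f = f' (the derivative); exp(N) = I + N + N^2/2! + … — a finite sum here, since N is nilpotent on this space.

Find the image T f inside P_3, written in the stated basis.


g(x) = 9x^3 + (79/2)x^2 + (111/2)x + 99/4

order-1 term: (81/2)x^2 - 3x - 27/8
order-2 term: (243/4)x - 9/4
order-3 term: 243/8
the series for exp((3/2)D) f terminates at order 3
exp((3/2)D) f = 9x^3 + (79/2)x^2 + (111/2)x + 99/4


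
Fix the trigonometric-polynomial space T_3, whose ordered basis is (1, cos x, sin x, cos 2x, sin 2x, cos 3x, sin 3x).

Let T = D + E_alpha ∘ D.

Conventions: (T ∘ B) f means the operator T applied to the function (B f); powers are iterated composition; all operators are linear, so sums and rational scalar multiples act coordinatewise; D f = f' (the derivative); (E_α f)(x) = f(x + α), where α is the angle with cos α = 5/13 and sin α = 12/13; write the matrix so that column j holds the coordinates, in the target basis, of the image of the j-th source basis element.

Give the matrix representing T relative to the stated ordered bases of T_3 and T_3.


image of 1: 0
image of cos x: -(12/13)cos x - (18/13)sin x
image of sin x: (18/13)cos x - (12/13)sin x
image of cos 2x: -(240/169)cos 2x - (100/169)sin 2x
image of sin 2x: (100/169)cos 2x - (240/169)sin 2x
image of cos 3x: (2484/2197)cos 3x - (486/2197)sin 3x
image of sin 3x: (486/2197)cos 3x + (2484/2197)sin 3x
each image's coordinates form column j of the matrix

the matrix is [[0, 0, 0, 0, 0, 0, 0]; [0, -12/13, 18/13, 0, 0, 0, 0]; [0, -18/13, -12/13, 0, 0, 0, 0]; [0, 0, 0, -240/169, 100/169, 0, 0]; [0, 0, 0, -100/169, -240/169, 0, 0]; [0, 0, 0, 0, 0, 2484/2197, 486/2197]; [0, 0, 0, 0, 0, -486/2197, 2484/2197]] (rows listed top to bottom)


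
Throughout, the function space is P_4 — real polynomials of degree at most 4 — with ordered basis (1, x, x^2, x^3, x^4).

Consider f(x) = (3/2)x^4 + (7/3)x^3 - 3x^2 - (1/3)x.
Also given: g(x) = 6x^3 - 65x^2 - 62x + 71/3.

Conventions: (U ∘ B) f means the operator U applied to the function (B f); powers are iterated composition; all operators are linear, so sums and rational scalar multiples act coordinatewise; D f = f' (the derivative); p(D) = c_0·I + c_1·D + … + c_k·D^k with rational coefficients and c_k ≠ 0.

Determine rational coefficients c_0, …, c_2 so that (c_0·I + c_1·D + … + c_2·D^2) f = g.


p(D) = D − 4·D^2, i.e. c_0 = 0, c_1 = 1, c_2 = -4

D^0 f = (3/2)x^4 + (7/3)x^3 - 3x^2 - (1/3)x
D^1 f = 6x^3 + 7x^2 - 6x - 1/3
D^2 f = 18x^2 + 14x - 6
matching coefficients of g against c_0 f + c_1 Df + … from the top degree down determines the c_i
solution: c_0 = 0, c_1 = 1, c_2 = -4


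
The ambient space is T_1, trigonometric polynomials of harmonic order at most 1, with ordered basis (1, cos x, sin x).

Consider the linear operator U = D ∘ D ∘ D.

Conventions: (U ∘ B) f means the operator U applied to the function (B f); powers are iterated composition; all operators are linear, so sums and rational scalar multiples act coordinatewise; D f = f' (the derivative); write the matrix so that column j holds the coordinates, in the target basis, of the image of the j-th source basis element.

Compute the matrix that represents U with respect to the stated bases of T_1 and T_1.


the matrix is [[0, 0, 0]; [0, 0, -1]; [0, 1, 0]] (rows listed top to bottom)

image of 1: 0
image of cos x: sin x
image of sin x: -cos x
each image's coordinates form column j of the matrix


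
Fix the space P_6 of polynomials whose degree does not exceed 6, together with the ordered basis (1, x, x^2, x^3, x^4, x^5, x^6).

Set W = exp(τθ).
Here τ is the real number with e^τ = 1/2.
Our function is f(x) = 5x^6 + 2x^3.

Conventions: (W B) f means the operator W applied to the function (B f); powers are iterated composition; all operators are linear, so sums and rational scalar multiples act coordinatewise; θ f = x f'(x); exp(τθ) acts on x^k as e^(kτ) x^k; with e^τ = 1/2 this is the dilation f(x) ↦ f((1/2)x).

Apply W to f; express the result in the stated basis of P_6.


exp(τθ) x^k = e^(kτ) x^k; with e^τ = 1/2 this sends x^k to (1/2)^k x^k
x^3 ↦ 1/8 x^3
x^6 ↦ 1/64 x^6
applying this coordinatewise to f: exp(τθ) f = (5/64)x^6 + (1/4)x^3

the image equals g(x) = (5/64)x^6 + (1/4)x^3


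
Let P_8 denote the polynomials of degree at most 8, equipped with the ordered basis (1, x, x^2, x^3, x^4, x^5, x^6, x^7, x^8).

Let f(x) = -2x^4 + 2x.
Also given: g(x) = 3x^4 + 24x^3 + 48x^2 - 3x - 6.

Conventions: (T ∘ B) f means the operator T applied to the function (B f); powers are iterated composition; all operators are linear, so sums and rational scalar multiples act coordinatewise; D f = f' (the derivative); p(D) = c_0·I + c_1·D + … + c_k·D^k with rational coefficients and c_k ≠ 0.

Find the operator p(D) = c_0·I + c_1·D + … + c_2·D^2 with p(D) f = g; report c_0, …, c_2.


c_0 = -3/2, c_1 = -3, c_2 = -2

D^0 f = -2x^4 + 2x
D^1 f = -8x^3 + 2
D^2 f = -24x^2
matching coefficients of g against c_0 f + c_1 Df + … from the top degree down determines the c_i
solution: c_0 = -3/2, c_1 = -3, c_2 = -2


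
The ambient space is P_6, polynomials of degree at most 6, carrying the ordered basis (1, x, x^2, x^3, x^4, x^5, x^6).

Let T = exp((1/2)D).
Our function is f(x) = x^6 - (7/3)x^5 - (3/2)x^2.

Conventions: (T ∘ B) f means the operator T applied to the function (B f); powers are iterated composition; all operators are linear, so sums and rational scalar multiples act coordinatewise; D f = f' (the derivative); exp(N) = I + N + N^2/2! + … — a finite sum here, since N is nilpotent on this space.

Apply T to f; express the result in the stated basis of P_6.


g(x) = x^6 + (2/3)x^5 - (25/12)x^4 - (10/3)x^3 - (167/48)x^2 - (49/24)x - 83/192

order-1 term: 3x^5 - (35/6)x^4 - (3/2)x
order-2 term: (15/4)x^4 - (35/6)x^3 - 3/8
order-3 term: (5/2)x^3 - (35/12)x^2
order-4 term: (15/16)x^2 - (35/48)x
order-5 term: (3/16)x - 7/96
order-6 term: 1/64
the series for exp((1/2)D) f terminates at order 6
exp((1/2)D) f = x^6 + (2/3)x^5 - (25/12)x^4 - (10/3)x^3 - (167/48)x^2 - (49/24)x - 83/192


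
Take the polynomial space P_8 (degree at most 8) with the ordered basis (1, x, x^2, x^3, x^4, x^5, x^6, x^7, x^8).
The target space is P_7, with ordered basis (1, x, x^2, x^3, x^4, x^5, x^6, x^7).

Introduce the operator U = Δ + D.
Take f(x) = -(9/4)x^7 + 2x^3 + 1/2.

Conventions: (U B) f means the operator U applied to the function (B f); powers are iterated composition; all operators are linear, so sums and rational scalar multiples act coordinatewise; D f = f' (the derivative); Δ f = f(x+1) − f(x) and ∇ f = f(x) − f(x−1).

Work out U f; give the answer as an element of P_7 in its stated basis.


Δ f = -(63/4)x^6 - (189/4)x^5 - (315/4)x^4 - (315/4)x^3 - (165/4)x^2 - (39/4)x - 1/4
D f = -(63/4)x^6 + 6x^2
(Δ + D) f = -(63/2)x^6 - (189/4)x^5 - (315/4)x^4 - (315/4)x^3 - (141/4)x^2 - (39/4)x - 1/4

g(x) = -(63/2)x^6 - (189/4)x^5 - (315/4)x^4 - (315/4)x^3 - (141/4)x^2 - (39/4)x - 1/4


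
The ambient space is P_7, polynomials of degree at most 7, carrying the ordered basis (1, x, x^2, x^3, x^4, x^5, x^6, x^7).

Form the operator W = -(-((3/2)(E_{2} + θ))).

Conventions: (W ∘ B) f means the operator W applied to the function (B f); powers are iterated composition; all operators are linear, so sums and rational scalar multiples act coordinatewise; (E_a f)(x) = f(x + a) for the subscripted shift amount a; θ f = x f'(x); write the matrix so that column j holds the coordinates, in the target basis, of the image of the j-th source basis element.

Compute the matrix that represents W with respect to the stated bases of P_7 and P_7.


the matrix is [[3/2, 3, 6, 12, 24, 48, 96, 192]; [0, 3, 6, 18, 48, 120, 288, 672]; [0, 0, 9/2, 9, 36, 120, 360, 1008]; [0, 0, 0, 6, 12, 60, 240, 840]; [0, 0, 0, 0, 15/2, 15, 90, 420]; [0, 0, 0, 0, 0, 9, 18, 126]; [0, 0, 0, 0, 0, 0, 21/2, 21]; [0, 0, 0, 0, 0, 0, 0, 12]] (rows listed top to bottom)

image of 1: 3/2
image of x: 3x + 3
image of x^2: (9/2)x^2 + 6x + 6
image of x^3: 6x^3 + 9x^2 + 18x + 12
image of x^4: (15/2)x^4 + 12x^3 + 36x^2 + 48x + 24
image of x^5: 9x^5 + 15x^4 + 60x^3 + 120x^2 + 120x + 48
image of x^6: (21/2)x^6 + 18x^5 + 90x^4 + 240x^3 + 360x^2 + 288x + 96
image of x^7: 12x^7 + 21x^6 + 126x^5 + 420x^4 + 840x^3 + 1008x^2 + 672x + 192
each image's coordinates form column j of the matrix


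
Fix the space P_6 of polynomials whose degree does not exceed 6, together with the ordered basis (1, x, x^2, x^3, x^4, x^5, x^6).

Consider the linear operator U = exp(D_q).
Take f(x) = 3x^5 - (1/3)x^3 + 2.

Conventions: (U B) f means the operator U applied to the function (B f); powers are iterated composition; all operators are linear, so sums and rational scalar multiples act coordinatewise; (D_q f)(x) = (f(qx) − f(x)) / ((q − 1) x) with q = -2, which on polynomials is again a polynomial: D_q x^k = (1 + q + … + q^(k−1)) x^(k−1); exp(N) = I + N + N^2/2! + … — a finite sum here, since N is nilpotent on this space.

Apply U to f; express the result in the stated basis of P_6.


order-1 term: 33x^4 - x^2
order-2 term: -(165/2)x^3 + (1/2)x
order-3 term: -(165/2)x^2 + 1/6
order-4 term: (165/8)x
order-5 term: 33/8
the series for exp(D_q) f terminates at order 5
exp(D_q) f = 3x^5 + 33x^4 - (497/6)x^3 - (167/2)x^2 + (169/8)x + 151/24

the result is g(x) = 3x^5 + 33x^4 - (497/6)x^3 - (167/2)x^2 + (169/8)x + 151/24


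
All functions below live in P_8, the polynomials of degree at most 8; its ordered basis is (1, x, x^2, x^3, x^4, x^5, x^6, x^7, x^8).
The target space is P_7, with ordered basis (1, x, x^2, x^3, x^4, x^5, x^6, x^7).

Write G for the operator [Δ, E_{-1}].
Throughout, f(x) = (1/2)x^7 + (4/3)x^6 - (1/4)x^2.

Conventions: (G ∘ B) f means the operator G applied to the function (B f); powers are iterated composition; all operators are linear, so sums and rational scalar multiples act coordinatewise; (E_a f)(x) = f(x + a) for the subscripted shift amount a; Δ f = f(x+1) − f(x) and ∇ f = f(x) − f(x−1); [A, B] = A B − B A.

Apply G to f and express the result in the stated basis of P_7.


the result is g(x) = 0

E_{-1} f = (1/2)x^7 - (13/6)x^6 + (5/2)x^5 + (5/2)x^4 - (55/6)x^3 + (37/4)x^2 - 4x + 7/12
Δ E_{-1} f = (7/2)x^6 - (5/2)x^5 - (5/2)x^4 + (55/6)x^3 - (19/2)x^2 + 4x - 7/12
Δ f = (7/2)x^6 + (37/2)x^5 + (75/2)x^4 + (265/6)x^3 + (61/2)x^2 + 11x + 19/12
E_{-1} Δ f = (7/2)x^6 - (5/2)x^5 - (5/2)x^4 + (55/6)x^3 - (19/2)x^2 + 4x - 7/12
[Δ, E_{-1}] f = 0
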